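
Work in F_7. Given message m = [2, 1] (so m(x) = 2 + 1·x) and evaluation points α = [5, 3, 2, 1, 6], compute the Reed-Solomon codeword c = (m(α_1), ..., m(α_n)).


c = [0, 5, 4, 3, 1]

Message polynomial: m(x) = 2 + 1·x (mod 7).
For each evaluation point α_i, compute m(α_i) mod 7:
  α_1 = 5: Horner steps 1 → 0, so m(5) = 0.
  α_2 = 3: Horner steps 1 → 5, so m(3) = 5.
  α_3 = 2: Horner steps 1 → 4, so m(2) = 4.
  α_4 = 1: Horner steps 1 → 3, so m(1) = 3.
  α_5 = 6: Horner steps 1 → 1, so m(6) = 1.
Codeword c = [0, 5, 4, 3, 1] ∈ F_7^5.


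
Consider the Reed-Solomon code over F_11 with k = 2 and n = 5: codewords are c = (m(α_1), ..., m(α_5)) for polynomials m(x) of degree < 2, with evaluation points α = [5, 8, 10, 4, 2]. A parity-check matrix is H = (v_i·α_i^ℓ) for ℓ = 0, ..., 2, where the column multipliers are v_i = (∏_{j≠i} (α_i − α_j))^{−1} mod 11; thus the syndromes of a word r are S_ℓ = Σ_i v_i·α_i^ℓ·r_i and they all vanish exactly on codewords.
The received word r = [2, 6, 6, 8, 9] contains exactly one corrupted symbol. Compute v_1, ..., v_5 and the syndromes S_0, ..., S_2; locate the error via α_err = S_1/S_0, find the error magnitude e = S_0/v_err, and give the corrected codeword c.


S = (8, 3, 8), error at position 3, error magnitude e = 1, c = [2, 6, 5, 8, 9].

Step 1: column multipliers v_i = (∏_{j≠i}(α_i − α_j))^{−1} mod 11.
  i = 1 (α = 5): (5−8)(5−10)(5−4)(5−2) = (−3)·(−5)·1·3 = 45 ≡ 1, so v_1 = 1^{−1} = 1 (mod 11).
  i = 2 (α = 8): (8−5)(8−10)(8−4)(8−2) = 3·(−2)·4·6 = −144 ≡ 10, so v_2 = 10^{−1} = 10 (mod 11).
  i = 3 (α = 10): (10−5)(10−8)(10−4)(10−2) = 5·2·6·8 = 480 ≡ 7, so v_3 = 7^{−1} = 8 (mod 11).
  i = 4 (α = 4): (4−5)(4−8)(4−10)(4−2) = (−1)·(−4)·(−6)·2 = −48 ≡ 7, so v_4 = 7^{−1} = 8 (mod 11).
  i = 5 (α = 2): (2−5)(2−8)(2−10)(2−4) = (−3)·(−6)·(−8)·(−2) = 288 ≡ 2, so v_5 = 2^{−1} = 6 (mod 11).
  v = [1, 10, 8, 8, 6].
Step 2: syndromes of r = [2, 6, 6, 8, 9] (all sums mod 11).
  S_0 = Σ v_i r_i = 1·2 + 10·6 + 8·6 + 8·8 + 6·9 = 228 ≡ 8.
  S_1 = Σ v_i α_i r_i = 1·5·2 + 10·8·6 + 8·10·6 + 8·4·8 + 6·2·9 = 1334 ≡ 3.
  α_i^2 mod 11 = [3, 9, 1, 5, 4].
  S_2 = Σ v_i α_i^2 r_i = 1·3·2 + 10·9·6 + 8·1·6 + 8·5·8 + 6·4·9 = 1130 ≡ 8.
  S = (8, 3, 8) ≠ 0, so r is not a codeword (an error is present).
Step 3: locate the error. For a single error e at position i, S_ℓ = v_i·e·α_i^ℓ, so α_err = S_1/S_0.
  S_0^{−1} = 8^{−1} = 7 (mod 11), so α_err = 3·7 = 21 ≡ 10 = α_3. Error position i = 3.
  Consistency check: S_2/S_1 = 8·4 = 32 ≡ 10 = α_err ✓ (single-error assumption holds).
Step 4: error magnitude e = S_0/v_3 = S_0·∏_{j≠3}(α_3 − α_j) = 8·7 = 56 ≡ 1 (mod 11).
Step 5: correct position 3: c_3 = r_3 − e = 6 − 1 ≡ 5 (mod 11). Hence c = [2, 6, 5, 8, 9].
  Check: interpolating c through the α_i gives m(x) = 10 + 5·x (degree < 2) with m(α_i) = c_i for every i, so c is indeed a codeword.


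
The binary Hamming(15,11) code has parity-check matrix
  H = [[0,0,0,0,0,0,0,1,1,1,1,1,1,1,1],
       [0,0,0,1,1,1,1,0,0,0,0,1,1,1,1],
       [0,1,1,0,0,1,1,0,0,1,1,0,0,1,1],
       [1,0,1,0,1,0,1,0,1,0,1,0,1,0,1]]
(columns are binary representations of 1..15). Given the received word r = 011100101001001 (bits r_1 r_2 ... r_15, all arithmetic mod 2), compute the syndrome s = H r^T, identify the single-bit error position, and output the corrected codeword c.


s = (1, 0, 0, 0)^T, error position = 8, corrected codeword c = 011100111001001

Compute s = H r^T mod 2 one row at a time:
  s_1 = 0 + 1 + 0 + 0 + 1 + 0 + 0 + 1 = 3 ≡ 1 (mod 2).
  s_2 = 1 + 0 + 0 + 1 + 1 + 0 + 0 + 1 = 4 ≡ 0 (mod 2).
  s_3 = 1 + 1 + 0 + 1 + 0 + 0 + 0 + 1 = 4 ≡ 0 (mod 2).
  s_4 = 0 + 1 + 0 + 1 + 1 + 0 + 0 + 1 = 4 ≡ 0 (mod 2).
s = (1, 0, 0, 0)^T — this equals column 8 of H (binary 1000), so error is at position 8.
Correct: flip bit 8 of r = 011100101001001 to get c = 011100111001001.


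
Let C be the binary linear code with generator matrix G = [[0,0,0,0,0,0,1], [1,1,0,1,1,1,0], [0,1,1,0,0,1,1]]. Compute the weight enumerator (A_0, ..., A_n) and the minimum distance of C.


Weight distribution: A_0 = 1, A_1 = 1, A_3 = 1, A_4 = 2, A_5 = 2, A_6 = 1. Minimum distance d = 1.

Enumerate all 2^3 = 8 messages m ∈ F_2^3.
For each, compute codeword c = mG in F_2^7, then tally its weight.
  m = 000 → c = 0000000, weight = 0.
  m = 100 → c = 0000001, weight = 1.
  m = 010 → c = 1101110, weight = 5.
  m = 110 → c = 1101111, weight = 6.
  m = 001 → c = 0110011, weight = 4.
  m = 101 → c = 0110010, weight = 3.
  m = 011 → c = 1011101, weight = 5.
  m = 111 → c = 1011100, weight = 4.
Tally weights:
  weight 0: 1 codewords.
  weight 1: 1 codewords.
  weight 3: 1 codewords.
  weight 4: 2 codewords.
  weight 5: 2 codewords.
  weight 6: 1 codewords.
Minimum distance d = smallest w > 0 with A_w > 0 = 1.
Sanity: Σ A_w = 8 = 2^3 = 8 ✓.


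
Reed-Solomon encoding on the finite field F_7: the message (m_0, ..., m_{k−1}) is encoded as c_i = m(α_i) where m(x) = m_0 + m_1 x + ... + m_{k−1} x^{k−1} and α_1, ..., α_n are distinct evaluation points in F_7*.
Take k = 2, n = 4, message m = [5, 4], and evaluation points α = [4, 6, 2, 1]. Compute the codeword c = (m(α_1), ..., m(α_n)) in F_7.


c = [0, 1, 6, 2]

Message polynomial: m(x) = 5 + 4·x (mod 7).
For each evaluation point α_i, compute m(α_i) mod 7:
  α_1 = 4: Horner steps 4 → 0, so m(4) = 0.
  α_2 = 6: Horner steps 4 → 1, so m(6) = 1.
  α_3 = 2: Horner steps 4 → 6, so m(2) = 6.
  α_4 = 1: Horner steps 4 → 2, so m(1) = 2.
Codeword c = [0, 1, 6, 2] ∈ F_7^4.


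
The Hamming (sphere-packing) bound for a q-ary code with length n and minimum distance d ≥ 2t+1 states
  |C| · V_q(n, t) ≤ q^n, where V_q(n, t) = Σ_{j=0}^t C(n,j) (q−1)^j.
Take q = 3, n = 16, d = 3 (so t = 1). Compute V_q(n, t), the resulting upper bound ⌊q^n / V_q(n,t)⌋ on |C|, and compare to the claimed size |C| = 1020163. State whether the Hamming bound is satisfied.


V_q(n, t) = 33, q^n = 43046721, Hamming bound = 1304446, |C| = 1020163 ≤ bound (satisfied).

Step 1: Compute V_q(n, t) = Σ_{j=0}^1 C(n, j) (q−1)^j.
  j = 0: C(16,0)·(2)^0 = 1·1 = 1.
  j = 1: C(16,1)·(2)^1 = 16·2 = 32.
  V_q(n, t) = 1 + 32 = 33.
Step 2: q^n = 3^16 = 43046721.
Step 3: Hamming bound ⌊q^n / V_q(n,t)⌋ = ⌊43046721/33⌋ = 1304446.
Step 4: Compare |C| = 1020163 to 1304446: satisfied.
The claimed |C| lies below the Hamming bound.


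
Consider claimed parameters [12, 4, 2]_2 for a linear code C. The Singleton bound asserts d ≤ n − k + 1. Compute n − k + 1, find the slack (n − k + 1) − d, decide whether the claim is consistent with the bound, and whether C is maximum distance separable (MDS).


Singleton RHS = n − k + 1 = 9, slack = 7, bound satisfied, not MDS.

Singleton bound: d ≤ n − k + 1.
Here n = 12, k = 4, so n − k + 1 = 9.
Given d = 2, check d ≤ 9: YES.
Slack = (n − k + 1) − d = 7.
The code is NOT MDS (slack = 7 > 0).
Description: the claimed parameters are [12, 4, 2]_2; such a code would be non-MDS.


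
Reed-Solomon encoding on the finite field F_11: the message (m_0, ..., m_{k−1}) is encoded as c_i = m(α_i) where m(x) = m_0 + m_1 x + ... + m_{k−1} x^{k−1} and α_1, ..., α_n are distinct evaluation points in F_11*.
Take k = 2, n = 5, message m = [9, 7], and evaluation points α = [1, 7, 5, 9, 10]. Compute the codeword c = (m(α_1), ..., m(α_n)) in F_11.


c = [5, 3, 0, 6, 2]

Message polynomial: m(x) = 9 + 7·x (mod 11).
For each evaluation point α_i, compute m(α_i) mod 11:
  α_1 = 1: Horner steps 7 → 5, so m(1) = 5.
  α_2 = 7: Horner steps 7 → 3, so m(7) = 3.
  α_3 = 5: Horner steps 7 → 0, so m(5) = 0.
  α_4 = 9: Horner steps 7 → 6, so m(9) = 6.
  α_5 = 10: Horner steps 7 → 2, so m(10) = 2.
Codeword c = [5, 3, 0, 6, 2] ∈ F_11^5.


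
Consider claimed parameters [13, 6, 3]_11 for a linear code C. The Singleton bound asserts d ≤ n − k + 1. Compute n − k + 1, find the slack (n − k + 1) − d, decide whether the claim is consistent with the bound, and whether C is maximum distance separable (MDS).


Singleton RHS = n − k + 1 = 8, slack = 5, bound satisfied, not MDS.

Singleton bound: d ≤ n − k + 1.
Here n = 13, k = 6, so n − k + 1 = 8.
Given d = 3, check d ≤ 8: YES.
Slack = (n − k + 1) − d = 5.
The code is NOT MDS (slack = 5 > 0).
Description: the claimed parameters are [13, 6, 3]_11; such a code would be non-MDS.


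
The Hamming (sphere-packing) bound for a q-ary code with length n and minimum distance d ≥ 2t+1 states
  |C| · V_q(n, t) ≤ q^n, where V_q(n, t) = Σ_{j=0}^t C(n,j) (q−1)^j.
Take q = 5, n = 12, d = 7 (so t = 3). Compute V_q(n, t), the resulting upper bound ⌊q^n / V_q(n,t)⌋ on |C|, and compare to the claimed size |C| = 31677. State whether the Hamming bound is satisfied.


V_q(n, t) = 15185, q^n = 244140625, Hamming bound = 16077, |C| = 31677 > bound (violated).

Step 1: Compute V_q(n, t) = Σ_{j=0}^3 C(n, j) (q−1)^j.
  j = 0: C(12,0)·(4)^0 = 1·1 = 1.
  j = 1: C(12,1)·(4)^1 = 12·4 = 48.
  j = 2: C(12,2)·(4)^2 = 66·16 = 1056.
  j = 3: C(12,3)·(4)^3 = 220·64 = 14080.
  V_q(n, t) = 1 + 48 + 1056 + 14080 = 15185.
Step 2: q^n = 5^12 = 244140625.
Step 3: Hamming bound ⌊q^n / V_q(n,t)⌋ = ⌊244140625/15185⌋ = 16077.
Step 4: Compare |C| = 31677 to 16077: violated.
The claimed |C| lies above the Hamming bound, so no 5-ary code of length 12 with d ≥ 7 can have 31677 codewords.


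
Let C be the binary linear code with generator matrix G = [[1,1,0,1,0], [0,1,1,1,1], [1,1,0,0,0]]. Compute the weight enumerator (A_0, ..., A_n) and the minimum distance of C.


Weight distribution: A_0 = 1, A_1 = 1, A_2 = 1, A_3 = 3, A_4 = 2. Minimum distance d = 1.

Enumerate all 2^3 = 8 messages m ∈ F_2^3.
For each, compute codeword c = mG in F_2^5, then tally its weight.
  m = 000 → c = 00000, weight = 0.
  m = 100 → c = 11010, weight = 3.
  m = 010 → c = 01111, weight = 4.
  m = 110 → c = 10101, weight = 3.
  m = 001 → c = 11000, weight = 2.
  m = 101 → c = 00010, weight = 1.
  m = 011 → c = 10111, weight = 4.
  m = 111 → c = 01101, weight = 3.
Tally weights:
  weight 0: 1 codewords.
  weight 1: 1 codewords.
  weight 2: 1 codewords.
  weight 3: 3 codewords.
  weight 4: 2 codewords.
Minimum distance d = smallest w > 0 with A_w > 0 = 1.
Sanity: Σ A_w = 8 = 2^3 = 8 ✓.


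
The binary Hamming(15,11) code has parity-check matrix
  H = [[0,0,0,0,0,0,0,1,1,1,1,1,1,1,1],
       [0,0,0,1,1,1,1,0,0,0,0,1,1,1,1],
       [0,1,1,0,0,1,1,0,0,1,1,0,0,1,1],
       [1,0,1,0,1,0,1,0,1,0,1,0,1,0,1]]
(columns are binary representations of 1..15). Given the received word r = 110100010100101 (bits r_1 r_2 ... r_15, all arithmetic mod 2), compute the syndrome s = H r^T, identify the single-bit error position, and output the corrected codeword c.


s = (0, 1, 1, 1)^T, error position = 7, corrected codeword c = 110100110100101

Compute s = H r^T mod 2 one row at a time:
  s_1 = 1 + 0 + 1 + 0 + 0 + 1 + 0 + 1 = 4 ≡ 0 (mod 2).
  s_2 = 1 + 0 + 0 + 0 + 0 + 1 + 0 + 1 = 3 ≡ 1 (mod 2).
  s_3 = 1 + 0 + 0 + 0 + 1 + 0 + 0 + 1 = 3 ≡ 1 (mod 2).
  s_4 = 1 + 0 + 0 + 0 + 0 + 0 + 1 + 1 = 3 ≡ 1 (mod 2).
s = (0, 1, 1, 1)^T — this equals column 7 of H (binary 0111), so error is at position 7.
Correct: flip bit 7 of r = 110100010100101 to get c = 110100110100101.


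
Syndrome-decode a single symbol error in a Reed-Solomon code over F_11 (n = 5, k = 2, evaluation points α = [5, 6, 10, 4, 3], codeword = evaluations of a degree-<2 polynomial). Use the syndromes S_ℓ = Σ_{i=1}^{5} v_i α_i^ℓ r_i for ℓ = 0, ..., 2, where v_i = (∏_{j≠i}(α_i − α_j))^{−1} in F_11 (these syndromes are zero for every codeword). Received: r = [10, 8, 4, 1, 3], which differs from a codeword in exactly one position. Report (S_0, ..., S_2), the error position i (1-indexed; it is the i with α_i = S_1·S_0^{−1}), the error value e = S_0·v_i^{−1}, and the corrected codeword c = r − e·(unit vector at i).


S = (1, 10, 1), error at position 3, error magnitude e = 4, c = [10, 8, 0, 1, 3].

Step 1: column multipliers v_i = (∏_{j≠i}(α_i − α_j))^{−1} mod 11.
  i = 1 (α = 5): (5−6)(5−10)(5−4)(5−3) = (−1)·(−5)·1·2 = 10 ≡ 10, so v_1 = 10^{−1} = 10 (mod 11).
  i = 2 (α = 6): (6−5)(6−10)(6−4)(6−3) = 1·(−4)·2·3 = −24 ≡ 9, so v_2 = 9^{−1} = 5 (mod 11).
  i = 3 (α = 10): (10−5)(10−6)(10−4)(10−3) = 5·4·6·7 = 840 ≡ 4, so v_3 = 4^{−1} = 3 (mod 11).
  i = 4 (α = 4): (4−5)(4−6)(4−10)(4−3) = (−1)·(−2)·(−6)·1 = −12 ≡ 10, so v_4 = 10^{−1} = 10 (mod 11).
  i = 5 (α = 3): (3−5)(3−6)(3−10)(3−4) = (−2)·(−3)·(−7)·(−1) = 42 ≡ 9, so v_5 = 9^{−1} = 5 (mod 11).
  v = [10, 5, 3, 10, 5].
Step 2: syndromes of r = [10, 8, 4, 1, 3] (all sums mod 11).
  S_0 = Σ v_i r_i = 10·10 + 5·8 + 3·4 + 10·1 + 5·3 = 177 ≡ 1.
  S_1 = Σ v_i α_i r_i = 10·5·10 + 5·6·8 + 3·10·4 + 10·4·1 + 5·3·3 = 945 ≡ 10.
  α_i^2 mod 11 = [3, 3, 1, 5, 9].
  S_2 = Σ v_i α_i^2 r_i = 10·3·10 + 5·3·8 + 3·1·4 + 10·5·1 + 5·9·3 = 617 ≡ 1.
  S = (1, 10, 1) ≠ 0, so r is not a codeword (an error is present).
Step 3: locate the error. For a single error e at position i, S_ℓ = v_i·e·α_i^ℓ, so α_err = S_1/S_0.
  S_0^{−1} = 1^{−1} = 1 (mod 11), so α_err = 10·1 = 10 ≡ 10 = α_3. Error position i = 3.
  Consistency check: S_2/S_1 = 1·10 = 10 ≡ 10 = α_err ✓ (single-error assumption holds).
Step 4: error magnitude e = S_0/v_3 = S_0·∏_{j≠3}(α_3 − α_j) = 1·4 = 4 ≡ 4 (mod 11).
Step 5: correct position 3: c_3 = r_3 − e = 4 − 4 ≡ 0 (mod 11). Hence c = [10, 8, 0, 1, 3].
  Check: interpolating c through the α_i gives m(x) = 9 + 9·x (degree < 2) with m(α_i) = c_i for every i, so c is indeed a codeword.


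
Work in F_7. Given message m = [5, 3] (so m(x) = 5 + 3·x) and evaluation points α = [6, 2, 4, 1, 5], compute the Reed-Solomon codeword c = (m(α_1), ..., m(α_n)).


c = [2, 4, 3, 1, 6]

Message polynomial: m(x) = 5 + 3·x (mod 7).
For each evaluation point α_i, compute m(α_i) mod 7:
  α_1 = 6: Horner steps 3 → 2, so m(6) = 2.
  α_2 = 2: Horner steps 3 → 4, so m(2) = 4.
  α_3 = 4: Horner steps 3 → 3, so m(4) = 3.
  α_4 = 1: Horner steps 3 → 1, so m(1) = 1.
  α_5 = 5: Horner steps 3 → 6, so m(5) = 6.
Codeword c = [2, 4, 3, 1, 6] ∈ F_7^5.


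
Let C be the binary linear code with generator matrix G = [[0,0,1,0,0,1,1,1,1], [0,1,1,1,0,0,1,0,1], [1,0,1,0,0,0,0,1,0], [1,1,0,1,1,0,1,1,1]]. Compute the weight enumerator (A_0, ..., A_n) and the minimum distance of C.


Weight distribution: A_0 = 1, A_1 = 1, A_3 = 1, A_4 = 3, A_5 = 5, A_6 = 4, A_7 = 1. Minimum distance d = 1.

Enumerate all 2^4 = 16 messages m ∈ F_2^4.
For each, compute codeword c = mG in F_2^9, then tally its weight.
  m = 0000 → c = 000000000, weight = 0.
  m = 1000 → c = 001001111, weight = 5.
  m = 0100 → c = 011100101, weight = 5.
  m = 1100 → c = 010101010, weight = 4.
  m = 0010 → c = 101000010, weight = 3.
  m = 1010 → c = 100001101, weight = 4.
  m = 0110 → c = 110100111, weight = 6.
  m = 1110 → c = 111101000, weight = 5.
  m = 0001 → c = 110110111, weight = 7.
  m = 1001 → c = 111111000, weight = 6.
  m = 0101 → c = 101010010, weight = 4.
  m = 1101 → c = 100011101, weight = 5.
  m = 0011 → c = 011110101, weight = 6.
  m = 1011 → c = 010111010, weight = 5.
  m = 0111 → c = 000010000, weight = 1.
  m = 1111 → c = 001011111, weight = 6.
Tally weights:
  weight 0: 1 codewords.
  weight 1: 1 codewords.
  weight 3: 1 codewords.
  weight 4: 3 codewords.
  weight 5: 5 codewords.
  weight 6: 4 codewords.
  weight 7: 1 codewords.
Minimum distance d = smallest w > 0 with A_w > 0 = 1.
Sanity: Σ A_w = 16 = 2^4 = 16 ✓.


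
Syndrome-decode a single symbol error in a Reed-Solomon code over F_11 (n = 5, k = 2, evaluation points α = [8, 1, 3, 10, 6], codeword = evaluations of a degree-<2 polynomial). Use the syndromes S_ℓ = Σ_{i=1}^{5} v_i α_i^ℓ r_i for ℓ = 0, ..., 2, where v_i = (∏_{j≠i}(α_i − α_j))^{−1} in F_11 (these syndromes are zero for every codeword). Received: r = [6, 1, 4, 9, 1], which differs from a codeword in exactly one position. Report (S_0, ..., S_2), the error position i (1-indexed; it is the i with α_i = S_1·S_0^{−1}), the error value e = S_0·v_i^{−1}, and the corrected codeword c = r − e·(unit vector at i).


S = (2, 1, 6), error at position 5, error magnitude e = 9, c = [6, 1, 4, 9, 3].

Step 1: column multipliers v_i = (∏_{j≠i}(α_i − α_j))^{−1} mod 11.
  i = 1 (α = 8): (8−1)(8−3)(8−10)(8−6) = 7·5·(−2)·2 = −140 ≡ 3, so v_1 = 3^{−1} = 4 (mod 11).
  i = 2 (α = 1): (1−8)(1−3)(1−10)(1−6) = (−7)·(−2)·(−9)·(−5) = 630 ≡ 3, so v_2 = 3^{−1} = 4 (mod 11).
  i = 3 (α = 3): (3−8)(3−1)(3−10)(3−6) = (−5)·2·(−7)·(−3) = −210 ≡ 10, so v_3 = 10^{−1} = 10 (mod 11).
  i = 4 (α = 10): (10−8)(10−1)(10−3)(10−6) = 2·9·7·4 = 504 ≡ 9, so v_4 = 9^{−1} = 5 (mod 11).
  i = 5 (α = 6): (6−8)(6−1)(6−3)(6−10) = (−2)·5·3·(−4) = 120 ≡ 10, so v_5 = 10^{−1} = 10 (mod 11).
  v = [4, 4, 10, 5, 10].
Step 2: syndromes of r = [6, 1, 4, 9, 1] (all sums mod 11).
  S_0 = Σ v_i r_i = 4·6 + 4·1 + 10·4 + 5·9 + 10·1 = 123 ≡ 2.
  S_1 = Σ v_i α_i r_i = 4·8·6 + 4·1·1 + 10·3·4 + 5·10·9 + 10·6·1 = 826 ≡ 1.
  α_i^2 mod 11 = [9, 1, 9, 1, 3].
  S_2 = Σ v_i α_i^2 r_i = 4·9·6 + 4·1·1 + 10·9·4 + 5·1·9 + 10·3·1 = 655 ≡ 6.
  S = (2, 1, 6) ≠ 0, so r is not a codeword (an error is present).
Step 3: locate the error. For a single error e at position i, S_ℓ = v_i·e·α_i^ℓ, so α_err = S_1/S_0.
  S_0^{−1} = 2^{−1} = 6 (mod 11), so α_err = 1·6 = 6 ≡ 6 = α_5. Error position i = 5.
  Consistency check: S_2/S_1 = 6·1 = 6 ≡ 6 = α_err ✓ (single-error assumption holds).
Step 4: error magnitude e = S_0/v_5 = S_0·∏_{j≠5}(α_5 − α_j) = 2·10 = 20 ≡ 9 (mod 11).
Step 5: correct position 5: c_5 = r_5 − e = 1 − 9 ≡ 3 (mod 11). Hence c = [6, 1, 4, 9, 3].
  Check: interpolating c through the α_i gives m(x) = 5 + 7·x (degree < 2) with m(α_i) = c_i for every i, so c is indeed a codeword.


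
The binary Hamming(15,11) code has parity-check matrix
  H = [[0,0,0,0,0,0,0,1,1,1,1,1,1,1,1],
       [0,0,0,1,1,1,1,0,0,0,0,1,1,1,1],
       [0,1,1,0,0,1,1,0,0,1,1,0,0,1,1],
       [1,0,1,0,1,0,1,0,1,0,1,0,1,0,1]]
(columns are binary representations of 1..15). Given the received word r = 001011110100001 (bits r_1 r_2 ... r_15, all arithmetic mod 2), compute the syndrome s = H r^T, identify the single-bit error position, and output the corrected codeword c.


s = (1, 0, 1, 0)^T, error position = 10, corrected codeword c = 001011110000001

Compute s = H r^T mod 2 one row at a time:
  s_1 = 1 + 0 + 1 + 0 + 0 + 0 + 0 + 1 = 3 ≡ 1 (mod 2).
  s_2 = 0 + 1 + 1 + 1 + 0 + 0 + 0 + 1 = 4 ≡ 0 (mod 2).
  s_3 = 0 + 1 + 1 + 1 + 1 + 0 + 0 + 1 = 5 ≡ 1 (mod 2).
  s_4 = 0 + 1 + 1 + 1 + 0 + 0 + 0 + 1 = 4 ≡ 0 (mod 2).
s = (1, 0, 1, 0)^T — this equals column 10 of H (binary 1010), so error is at position 10.
Correct: flip bit 10 of r = 001011110100001 to get c = 001011110000001.


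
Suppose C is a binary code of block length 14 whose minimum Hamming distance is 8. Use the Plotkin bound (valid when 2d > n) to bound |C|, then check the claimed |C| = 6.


Plotkin bound M ≤ 8; given |C| = 6 ≤ bound (satisfied).

Check applicability: 2d = 16, n = 14.
2d − n = 2 > 0, so Plotkin applies.
Compute d/(2d−n) = 8/2 ≈ 4.0000.
⌊d/(2d−n)⌋ = 4.
Plotkin bound: M ≤ 2·4 = 8.
Given |C| = 6, check: satisfied.
This |C| is below the Plotkin bound.


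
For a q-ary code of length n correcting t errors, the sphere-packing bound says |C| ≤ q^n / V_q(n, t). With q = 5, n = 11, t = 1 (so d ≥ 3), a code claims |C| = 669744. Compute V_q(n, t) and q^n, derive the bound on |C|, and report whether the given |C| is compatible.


V_q(n, t) = 45, q^n = 48828125, Hamming bound = 1085069, |C| = 669744 ≤ bound (satisfied).

Step 1: Compute V_q(n, t) = Σ_{j=0}^1 C(n, j) (q−1)^j.
  j = 0: C(11,0)·(4)^0 = 1·1 = 1.
  j = 1: C(11,1)·(4)^1 = 11·4 = 44.
  V_q(n, t) = 1 + 44 = 45.
Step 2: q^n = 5^11 = 48828125.
Step 3: Hamming bound ⌊q^n / V_q(n,t)⌋ = ⌊48828125/45⌋ = 1085069.
Step 4: Compare |C| = 669744 to 1085069: satisfied.
The claimed |C| lies below the Hamming bound.


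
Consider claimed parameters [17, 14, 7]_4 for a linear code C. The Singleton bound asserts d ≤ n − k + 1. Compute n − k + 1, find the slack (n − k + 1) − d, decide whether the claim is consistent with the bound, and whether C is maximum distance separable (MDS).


Singleton RHS = n − k + 1 = 4, slack = -3, bound violated (no such code; not MDS).

Singleton bound: d ≤ n − k + 1.
Here n = 17, k = 14, so n − k + 1 = 4.
Given d = 7, check d ≤ 4: NO.
Slack = (n − k + 1) − d = -3.
The slack is negative: d = 7 exceeds n − k + 1 = 4 by 3, so the Singleton bound is violated and no linear [17, 14, 7]_4 code can exist. In particular it is not MDS (MDS requires d = n − k + 1 exactly).
Description: the claimed parameters are [17, 14, 7]_4; such a code would be impossible (violates the Singleton bound).


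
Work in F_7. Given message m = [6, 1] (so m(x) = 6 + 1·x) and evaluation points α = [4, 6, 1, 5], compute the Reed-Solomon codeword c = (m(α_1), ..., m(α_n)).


c = [3, 5, 0, 4]

Message polynomial: m(x) = 6 + 1·x (mod 7).
For each evaluation point α_i, compute m(α_i) mod 7:
  α_1 = 4: Horner steps 1 → 3, so m(4) = 3.
  α_2 = 6: Horner steps 1 → 5, so m(6) = 5.
  α_3 = 1: Horner steps 1 → 0, so m(1) = 0.
  α_4 = 5: Horner steps 1 → 4, so m(5) = 4.
Codeword c = [3, 5, 0, 4] ∈ F_7^4.


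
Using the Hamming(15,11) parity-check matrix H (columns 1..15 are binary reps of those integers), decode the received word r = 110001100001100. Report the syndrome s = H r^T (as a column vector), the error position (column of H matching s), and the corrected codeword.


s = (0, 0, 1, 1)^T, error position = 3, corrected codeword c = 111001100001100

Compute s = H r^T mod 2 one row at a time:
  s_1 = 0 + 0 + 0 + 0 + 1 + 1 + 0 + 0 = 2 ≡ 0 (mod 2).
  s_2 = 0 + 0 + 1 + 1 + 1 + 1 + 0 + 0 = 4 ≡ 0 (mod 2).
  s_3 = 1 + 0 + 1 + 1 + 0 + 0 + 0 + 0 = 3 ≡ 1 (mod 2).
  s_4 = 1 + 0 + 0 + 1 + 0 + 0 + 1 + 0 = 3 ≡ 1 (mod 2).
s = (0, 0, 1, 1)^T — this equals column 3 of H (binary 0011), so error is at position 3.
Correct: flip bit 3 of r = 110001100001100 to get c = 111001100001100.


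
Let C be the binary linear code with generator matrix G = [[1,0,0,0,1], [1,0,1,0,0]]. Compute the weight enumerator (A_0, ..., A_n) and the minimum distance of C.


Weight distribution: A_0 = 1, A_2 = 3. Minimum distance d = 2.

Enumerate all 2^2 = 4 messages m ∈ F_2^2.
For each, compute codeword c = mG in F_2^5, then tally its weight.
  m = 00 → c = 00000, weight = 0.
  m = 10 → c = 10001, weight = 2.
  m = 01 → c = 10100, weight = 2.
  m = 11 → c = 00101, weight = 2.
Tally weights:
  weight 0: 1 codewords.
  weight 2: 3 codewords.
Minimum distance d = smallest w > 0 with A_w > 0 = 2.
Sanity: Σ A_w = 4 = 2^2 = 4 ✓.


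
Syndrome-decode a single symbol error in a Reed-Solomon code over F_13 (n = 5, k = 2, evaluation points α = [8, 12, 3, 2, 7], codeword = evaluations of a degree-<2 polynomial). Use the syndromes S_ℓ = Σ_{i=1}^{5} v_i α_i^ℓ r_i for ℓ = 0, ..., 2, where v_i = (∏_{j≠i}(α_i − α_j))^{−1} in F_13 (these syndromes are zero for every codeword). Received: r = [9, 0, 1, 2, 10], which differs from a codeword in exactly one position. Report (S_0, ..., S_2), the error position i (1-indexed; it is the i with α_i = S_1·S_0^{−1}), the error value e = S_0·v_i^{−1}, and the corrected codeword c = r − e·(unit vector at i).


S = (10, 3, 10), error at position 2, error magnitude e = 8, c = [9, 5, 1, 2, 10].

Step 1: column multipliers v_i = (∏_{j≠i}(α_i − α_j))^{−1} mod 13.
  i = 1 (α = 8): (8−12)(8−3)(8−2)(8−7) = (−4)·5·6·1 = −120 ≡ 10, so v_1 = 10^{−1} = 4 (mod 13).
  i = 2 (α = 12): (12−8)(12−3)(12−2)(12−7) = 4·9·10·5 = 1800 ≡ 6, so v_2 = 6^{−1} = 11 (mod 13).
  i = 3 (α = 3): (3−8)(3−12)(3−2)(3−7) = (−5)·(−9)·1·(−4) = −180 ≡ 2, so v_3 = 2^{−1} = 7 (mod 13).
  i = 4 (α = 2): (2−8)(2−12)(2−3)(2−7) = (−6)·(−10)·(−1)·(−5) = 300 ≡ 1, so v_4 = 1^{−1} = 1 (mod 13).
  i = 5 (α = 7): (7−8)(7−12)(7−3)(7−2) = (−1)·(−5)·4·5 = 100 ≡ 9, so v_5 = 9^{−1} = 3 (mod 13).
  v = [4, 11, 7, 1, 3].
Step 2: syndromes of r = [9, 0, 1, 2, 10] (all sums mod 13).
  S_0 = Σ v_i r_i = 4·9 + 11·0 + 7·1 + 1·2 + 3·10 = 75 ≡ 10.
  S_1 = Σ v_i α_i r_i = 4·8·9 + 11·12·0 + 7·3·1 + 1·2·2 + 3·7·10 = 523 ≡ 3.
  α_i^2 mod 13 = [12, 1, 9, 4, 10].
  S_2 = Σ v_i α_i^2 r_i = 4·12·9 + 11·1·0 + 7·9·1 + 1·4·2 + 3·10·10 = 803 ≡ 10.
  S = (10, 3, 10) ≠ 0, so r is not a codeword (an error is present).
Step 3: locate the error. For a single error e at position i, S_ℓ = v_i·e·α_i^ℓ, so α_err = S_1/S_0.
  S_0^{−1} = 10^{−1} = 4 (mod 13), so α_err = 3·4 = 12 ≡ 12 = α_2. Error position i = 2.
  Consistency check: S_2/S_1 = 10·9 = 90 ≡ 12 = α_err ✓ (single-error assumption holds).
Step 4: error magnitude e = S_0/v_2 = S_0·∏_{j≠2}(α_2 − α_j) = 10·6 = 60 ≡ 8 (mod 13).
Step 5: correct position 2: c_2 = r_2 − e = 0 − 8 ≡ 5 (mod 13). Hence c = [9, 5, 1, 2, 10].
  Check: interpolating c through the α_i gives m(x) = 4 + 12·x (degree < 2) with m(α_i) = c_i for every i, so c is indeed a codeword.


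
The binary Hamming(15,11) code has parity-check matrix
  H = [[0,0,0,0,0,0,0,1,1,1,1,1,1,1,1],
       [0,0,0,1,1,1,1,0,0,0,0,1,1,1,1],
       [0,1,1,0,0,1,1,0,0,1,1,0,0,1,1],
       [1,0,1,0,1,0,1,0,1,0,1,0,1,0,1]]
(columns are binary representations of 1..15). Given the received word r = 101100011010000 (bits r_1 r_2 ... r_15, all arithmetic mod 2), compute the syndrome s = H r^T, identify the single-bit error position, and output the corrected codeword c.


s = (1, 1, 0, 0)^T, error position = 12, corrected codeword c = 101100011011000

Compute s = H r^T mod 2 one row at a time:
  s_1 = 1 + 1 + 0 + 1 + 0 + 0 + 0 + 0 = 3 ≡ 1 (mod 2).
  s_2 = 1 + 0 + 0 + 0 + 0 + 0 + 0 + 0 = 1 ≡ 1 (mod 2).
  s_3 = 0 + 1 + 0 + 0 + 0 + 1 + 0 + 0 = 2 ≡ 0 (mod 2).
  s_4 = 1 + 1 + 0 + 0 + 1 + 1 + 0 + 0 = 4 ≡ 0 (mod 2).
s = (1, 1, 0, 0)^T — this equals column 12 of H (binary 1100), so error is at position 12.
Correct: flip bit 12 of r = 101100011010000 to get c = 101100011011000.


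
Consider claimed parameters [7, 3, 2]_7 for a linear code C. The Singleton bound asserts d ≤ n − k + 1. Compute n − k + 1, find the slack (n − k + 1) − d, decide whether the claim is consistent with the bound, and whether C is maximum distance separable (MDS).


Singleton RHS = n − k + 1 = 5, slack = 3, bound satisfied, not MDS.

Singleton bound: d ≤ n − k + 1.
Here n = 7, k = 3, so n − k + 1 = 5.
Given d = 2, check d ≤ 5: YES.
Slack = (n − k + 1) − d = 3.
The code is NOT MDS (slack = 3 > 0).
Description: the claimed parameters are [7, 3, 2]_7; such a code would be non-MDS.


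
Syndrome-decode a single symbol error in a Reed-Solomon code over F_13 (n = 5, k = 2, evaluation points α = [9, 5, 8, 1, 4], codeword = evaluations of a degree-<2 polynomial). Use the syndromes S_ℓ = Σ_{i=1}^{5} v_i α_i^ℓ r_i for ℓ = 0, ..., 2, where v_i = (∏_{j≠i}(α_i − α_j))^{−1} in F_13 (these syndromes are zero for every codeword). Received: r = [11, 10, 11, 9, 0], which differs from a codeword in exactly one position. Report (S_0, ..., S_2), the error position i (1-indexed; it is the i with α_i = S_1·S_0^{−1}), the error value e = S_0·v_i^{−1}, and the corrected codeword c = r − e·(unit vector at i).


S = (7, 4, 6), error at position 3, error magnitude e = 10, c = [11, 10, 1, 9, 0].

Step 1: column multipliers v_i = (∏_{j≠i}(α_i − α_j))^{−1} mod 13.
  i = 1 (α = 9): (9−5)(9−8)(9−1)(9−4) = 4·1·8·5 = 160 ≡ 4, so v_1 = 4^{−1} = 10 (mod 13).
  i = 2 (α = 5): (5−9)(5−8)(5−1)(5−4) = (−4)·(−3)·4·1 = 48 ≡ 9, so v_2 = 9^{−1} = 3 (mod 13).
  i = 3 (α = 8): (8−9)(8−5)(8−1)(8−4) = (−1)·3·7·4 = −84 ≡ 7, so v_3 = 7^{−1} = 2 (mod 13).
  i = 4 (α = 1): (1−9)(1−5)(1−8)(1−4) = (−8)·(−4)·(−7)·(−3) = 672 ≡ 9, so v_4 = 9^{−1} = 3 (mod 13).
  i = 5 (α = 4): (4−9)(4−5)(4−8)(4−1) = (−5)·(−1)·(−4)·3 = −60 ≡ 5, so v_5 = 5^{−1} = 8 (mod 13).
  v = [10, 3, 2, 3, 8].
Step 2: syndromes of r = [11, 10, 11, 9, 0] (all sums mod 13).
  S_0 = Σ v_i r_i = 10·11 + 3·10 + 2·11 + 3·9 + 8·0 = 189 ≡ 7.
  S_1 = Σ v_i α_i r_i = 10·9·11 + 3·5·10 + 2·8·11 + 3·1·9 + 8·4·0 = 1343 ≡ 4.
  α_i^2 mod 13 = [3, 12, 12, 1, 3].
  S_2 = Σ v_i α_i^2 r_i = 10·3·11 + 3·12·10 + 2·12·11 + 3·1·9 + 8·3·0 = 981 ≡ 6.
  S = (7, 4, 6) ≠ 0, so r is not a codeword (an error is present).
Step 3: locate the error. For a single error e at position i, S_ℓ = v_i·e·α_i^ℓ, so α_err = S_1/S_0.
  S_0^{−1} = 7^{−1} = 2 (mod 13), so α_err = 4·2 = 8 ≡ 8 = α_3. Error position i = 3.
  Consistency check: S_2/S_1 = 6·10 = 60 ≡ 8 = α_err ✓ (single-error assumption holds).
Step 4: error magnitude e = S_0/v_3 = S_0·∏_{j≠3}(α_3 − α_j) = 7·7 = 49 ≡ 10 (mod 13).
Step 5: correct position 3: c_3 = r_3 − e = 11 − 10 ≡ 1 (mod 13). Hence c = [11, 10, 1, 9, 0].
  Check: interpolating c through the α_i gives m(x) = 12 + 10·x (degree < 2) with m(α_i) = c_i for every i, so c is indeed a codeword.


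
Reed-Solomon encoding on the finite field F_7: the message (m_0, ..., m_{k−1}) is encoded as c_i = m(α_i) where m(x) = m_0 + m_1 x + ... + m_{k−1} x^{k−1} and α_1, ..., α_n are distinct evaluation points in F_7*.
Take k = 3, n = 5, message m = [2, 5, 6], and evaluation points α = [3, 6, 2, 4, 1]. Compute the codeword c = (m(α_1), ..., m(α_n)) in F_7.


c = [1, 3, 1, 6, 6]

Message polynomial: m(x) = 2 + 5·x + 6·x^2 (mod 7).
For each evaluation point α_i, compute m(α_i) mod 7:
  α_1 = 3: Horner steps 6 → 2 → 1, so m(3) = 1.
  α_2 = 6: Horner steps 6 → 6 → 3, so m(6) = 3.
  α_3 = 2: Horner steps 6 → 3 → 1, so m(2) = 1.
  α_4 = 4: Horner steps 6 → 1 → 6, so m(4) = 6.
  α_5 = 1: Horner steps 6 → 4 → 6, so m(1) = 6.
Codeword c = [1, 3, 1, 6, 6] ∈ F_7^5.


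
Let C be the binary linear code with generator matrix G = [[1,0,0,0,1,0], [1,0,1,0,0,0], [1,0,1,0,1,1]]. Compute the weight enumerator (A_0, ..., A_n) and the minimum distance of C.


Weight distribution: A_0 = 1, A_2 = 6, A_4 = 1. Minimum distance d = 2.

Enumerate all 2^3 = 8 messages m ∈ F_2^3.
For each, compute codeword c = mG in F_2^6, then tally its weight.
  m = 000 → c = 000000, weight = 0.
  m = 100 → c = 100010, weight = 2.
  m = 010 → c = 101000, weight = 2.
  m = 110 → c = 001010, weight = 2.
  m = 001 → c = 101011, weight = 4.
  m = 101 → c = 001001, weight = 2.
  m = 011 → c = 000011, weight = 2.
  m = 111 → c = 100001, weight = 2.
Tally weights:
  weight 0: 1 codewords.
  weight 2: 6 codewords.
  weight 4: 1 codewords.
Minimum distance d = smallest w > 0 with A_w > 0 = 2.
Sanity: Σ A_w = 8 = 2^3 = 8 ✓.


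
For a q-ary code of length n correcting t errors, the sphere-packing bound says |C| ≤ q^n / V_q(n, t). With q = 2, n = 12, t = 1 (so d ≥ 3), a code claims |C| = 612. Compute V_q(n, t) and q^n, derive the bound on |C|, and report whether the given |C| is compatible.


V_q(n, t) = 13, q^n = 4096, Hamming bound = 315, |C| = 612 > bound (violated).

Step 1: Compute V_q(n, t) = Σ_{j=0}^1 C(n, j) (q−1)^j.
  j = 0: C(12,0)·(1)^0 = 1·1 = 1.
  j = 1: C(12,1)·(1)^1 = 12·1 = 12.
  V_q(n, t) = 1 + 12 = 13.
Step 2: q^n = 2^12 = 4096.
Step 3: Hamming bound ⌊q^n / V_q(n,t)⌋ = ⌊4096/13⌋ = 315.
Step 4: Compare |C| = 612 to 315: violated.
The claimed |C| lies above the Hamming bound, so no 2-ary code of length 12 with d ≥ 3 can have 612 codewords.


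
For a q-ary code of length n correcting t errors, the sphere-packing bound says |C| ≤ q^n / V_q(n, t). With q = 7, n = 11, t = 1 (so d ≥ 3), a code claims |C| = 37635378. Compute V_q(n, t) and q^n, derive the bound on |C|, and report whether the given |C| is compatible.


V_q(n, t) = 67, q^n = 1977326743, Hamming bound = 29512339, |C| = 37635378 > bound (violated).

Step 1: Compute V_q(n, t) = Σ_{j=0}^1 C(n, j) (q−1)^j.
  j = 0: C(11,0)·(6)^0 = 1·1 = 1.
  j = 1: C(11,1)·(6)^1 = 11·6 = 66.
  V_q(n, t) = 1 + 66 = 67.
Step 2: q^n = 7^11 = 1977326743.
Step 3: Hamming bound ⌊q^n / V_q(n,t)⌋ = ⌊1977326743/67⌋ = 29512339.
Step 4: Compare |C| = 37635378 to 29512339: violated.
The claimed |C| lies above the Hamming bound, so no 7-ary code of length 11 with d ≥ 3 can have 37635378 codewords.


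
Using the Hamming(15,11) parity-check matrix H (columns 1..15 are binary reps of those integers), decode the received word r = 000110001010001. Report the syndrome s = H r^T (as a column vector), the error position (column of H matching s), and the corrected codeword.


s = (1, 1, 0, 0)^T, error position = 12, corrected codeword c = 000110001011001

Compute s = H r^T mod 2 one row at a time:
  s_1 = 0 + 1 + 0 + 1 + 0 + 0 + 0 + 1 = 3 ≡ 1 (mod 2).
  s_2 = 1 + 1 + 0 + 0 + 0 + 0 + 0 + 1 = 3 ≡ 1 (mod 2).
  s_3 = 0 + 0 + 0 + 0 + 0 + 1 + 0 + 1 = 2 ≡ 0 (mod 2).
  s_4 = 0 + 0 + 1 + 0 + 1 + 1 + 0 + 1 = 4 ≡ 0 (mod 2).
s = (1, 1, 0, 0)^T — this equals column 12 of H (binary 1100), so error is at position 12.
Correct: flip bit 12 of r = 000110001010001 to get c = 000110001011001.


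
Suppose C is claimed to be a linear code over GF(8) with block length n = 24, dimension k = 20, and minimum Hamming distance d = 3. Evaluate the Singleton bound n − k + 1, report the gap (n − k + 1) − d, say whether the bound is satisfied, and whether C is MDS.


Singleton RHS = n − k + 1 = 5, slack = 2, bound satisfied, not MDS.

Singleton bound: d ≤ n − k + 1.
Here n = 24, k = 20, so n − k + 1 = 5.
Given d = 3, check d ≤ 5: YES.
Slack = (n − k + 1) − d = 2.
The code is NOT MDS (slack = 2 > 0).
Description: the claimed parameters are [24, 20, 3]_8; such a code would be non-MDS.


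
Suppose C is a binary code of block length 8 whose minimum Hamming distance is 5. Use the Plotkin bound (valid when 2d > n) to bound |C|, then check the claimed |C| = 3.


Plotkin bound M ≤ 4; given |C| = 3 ≤ bound (satisfied).

Check applicability: 2d = 10, n = 8.
2d − n = 2 > 0, so Plotkin applies.
Compute d/(2d−n) = 5/2 ≈ 2.5000.
⌊d/(2d−n)⌋ = 2.
Plotkin bound: M ≤ 2·2 = 4.
Given |C| = 3, check: satisfied.
This |C| is below the Plotkin bound.


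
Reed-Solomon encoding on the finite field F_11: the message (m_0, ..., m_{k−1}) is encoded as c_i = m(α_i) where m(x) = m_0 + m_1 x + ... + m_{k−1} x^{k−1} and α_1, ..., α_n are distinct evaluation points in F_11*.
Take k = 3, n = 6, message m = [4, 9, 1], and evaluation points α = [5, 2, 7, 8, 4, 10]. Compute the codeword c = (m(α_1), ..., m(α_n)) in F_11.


c = [8, 4, 6, 8, 1, 7]

Message polynomial: m(x) = 4 + 9·x + 1·x^2 (mod 11).
For each evaluation point α_i, compute m(α_i) mod 11:
  α_1 = 5: Horner steps 1 → 3 → 8, so m(5) = 8.
  α_2 = 2: Horner steps 1 → 0 → 4, so m(2) = 4.
  α_3 = 7: Horner steps 1 → 5 → 6, so m(7) = 6.
  α_4 = 8: Horner steps 1 → 6 → 8, so m(8) = 8.
  α_5 = 4: Horner steps 1 → 2 → 1, so m(4) = 1.
  α_6 = 10: Horner steps 1 → 8 → 7, so m(10) = 7.
Codeword c = [8, 4, 6, 8, 1, 7] ∈ F_11^6.


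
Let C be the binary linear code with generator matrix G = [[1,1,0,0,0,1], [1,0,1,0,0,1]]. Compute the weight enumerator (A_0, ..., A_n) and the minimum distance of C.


Weight distribution: A_0 = 1, A_2 = 1, A_3 = 2. Minimum distance d = 2.

Enumerate all 2^2 = 4 messages m ∈ F_2^2.
For each, compute codeword c = mG in F_2^6, then tally its weight.
  m = 00 → c = 000000, weight = 0.
  m = 10 → c = 110001, weight = 3.
  m = 01 → c = 101001, weight = 3.
  m = 11 → c = 011000, weight = 2.
Tally weights:
  weight 0: 1 codewords.
  weight 2: 1 codewords.
  weight 3: 2 codewords.
Minimum distance d = smallest w > 0 with A_w > 0 = 2.
Sanity: Σ A_w = 4 = 2^2 = 4 ✓.


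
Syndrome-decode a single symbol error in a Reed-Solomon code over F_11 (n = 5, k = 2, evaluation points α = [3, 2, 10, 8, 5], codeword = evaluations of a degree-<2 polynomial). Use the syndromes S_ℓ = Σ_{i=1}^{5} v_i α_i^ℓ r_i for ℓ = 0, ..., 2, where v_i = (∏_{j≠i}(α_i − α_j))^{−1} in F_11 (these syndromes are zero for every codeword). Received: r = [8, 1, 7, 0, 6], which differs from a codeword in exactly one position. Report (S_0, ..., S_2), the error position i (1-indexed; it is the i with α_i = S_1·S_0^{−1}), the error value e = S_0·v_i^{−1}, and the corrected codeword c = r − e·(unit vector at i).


S = (6, 7, 10), error at position 1, error magnitude e = 9, c = [10, 1, 7, 0, 6].

Step 1: column multipliers v_i = (∏_{j≠i}(α_i − α_j))^{−1} mod 11.
  i = 1 (α = 3): (3−2)(3−10)(3−8)(3−5) = 1·(−7)·(−5)·(−2) = −70 ≡ 7, so v_1 = 7^{−1} = 8 (mod 11).
  i = 2 (α = 2): (2−3)(2−10)(2−8)(2−5) = (−1)·(−8)·(−6)·(−3) = 144 ≡ 1, so v_2 = 1^{−1} = 1 (mod 11).
  i = 3 (α = 10): (10−3)(10−2)(10−8)(10−5) = 7·8·2·5 = 560 ≡ 10, so v_3 = 10^{−1} = 10 (mod 11).
  i = 4 (α = 8): (8−3)(8−2)(8−10)(8−5) = 5·6·(−2)·3 = −180 ≡ 7, so v_4 = 7^{−1} = 8 (mod 11).
  i = 5 (α = 5): (5−3)(5−2)(5−10)(5−8) = 2·3·(−5)·(−3) = 90 ≡ 2, so v_5 = 2^{−1} = 6 (mod 11).
  v = [8, 1, 10, 8, 6].
Step 2: syndromes of r = [8, 1, 7, 0, 6] (all sums mod 11).
  S_0 = Σ v_i r_i = 8·8 + 1·1 + 10·7 + 8·0 + 6·6 = 171 ≡ 6.
  S_1 = Σ v_i α_i r_i = 8·3·8 + 1·2·1 + 10·10·7 + 8·8·0 + 6·5·6 = 1074 ≡ 7.
  α_i^2 mod 11 = [9, 4, 1, 9, 3].
  S_2 = Σ v_i α_i^2 r_i = 8·9·8 + 1·4·1 + 10·1·7 + 8·9·0 + 6·3·6 = 758 ≡ 10.
  S = (6, 7, 10) ≠ 0, so r is not a codeword (an error is present).
Step 3: locate the error. For a single error e at position i, S_ℓ = v_i·e·α_i^ℓ, so α_err = S_1/S_0.
  S_0^{−1} = 6^{−1} = 2 (mod 11), so α_err = 7·2 = 14 ≡ 3 = α_1. Error position i = 1.
  Consistency check: S_2/S_1 = 10·8 = 80 ≡ 3 = α_err ✓ (single-error assumption holds).
Step 4: error magnitude e = S_0/v_1 = S_0·∏_{j≠1}(α_1 − α_j) = 6·7 = 42 ≡ 9 (mod 11).
Step 5: correct position 1: c_1 = r_1 − e = 8 − 9 ≡ 10 (mod 11). Hence c = [10, 1, 7, 0, 6].
  Check: interpolating c through the α_i gives m(x) = 5 + 9·x (degree < 2) with m(α_i) = c_i for every i, so c is indeed a codeword.


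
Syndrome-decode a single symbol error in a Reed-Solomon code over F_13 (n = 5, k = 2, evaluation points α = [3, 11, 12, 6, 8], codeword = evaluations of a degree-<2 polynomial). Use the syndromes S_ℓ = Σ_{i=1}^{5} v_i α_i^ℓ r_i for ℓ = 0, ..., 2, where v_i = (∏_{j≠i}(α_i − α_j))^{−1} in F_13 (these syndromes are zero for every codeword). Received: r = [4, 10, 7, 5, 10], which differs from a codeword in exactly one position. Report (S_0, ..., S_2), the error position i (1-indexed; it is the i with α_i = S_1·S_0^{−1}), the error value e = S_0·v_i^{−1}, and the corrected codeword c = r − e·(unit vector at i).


S = (9, 8, 10), error at position 2, error magnitude e = 12, c = [4, 11, 7, 5, 10].

Step 1: column multipliers v_i = (∏_{j≠i}(α_i − α_j))^{−1} mod 13.
  i = 1 (α = 3): (3−11)(3−12)(3−6)(3−8) = (−8)·(−9)·(−3)·(−5) = 1080 ≡ 1, so v_1 = 1^{−1} = 1 (mod 13).
  i = 2 (α = 11): (11−3)(11−12)(11−6)(11−8) = 8·(−1)·5·3 = −120 ≡ 10, so v_2 = 10^{−1} = 4 (mod 13).
  i = 3 (α = 12): (12−3)(12−11)(12−6)(12−8) = 9·1·6·4 = 216 ≡ 8, so v_3 = 8^{−1} = 5 (mod 13).
  i = 4 (α = 6): (6−3)(6−11)(6−12)(6−8) = 3·(−5)·(−6)·(−2) = −180 ≡ 2, so v_4 = 2^{−1} = 7 (mod 13).
  i = 5 (α = 8): (8−3)(8−11)(8−12)(8−6) = 5·(−3)·(−4)·2 = 120 ≡ 3, so v_5 = 3^{−1} = 9 (mod 13).
  v = [1, 4, 5, 7, 9].
Step 2: syndromes of r = [4, 10, 7, 5, 10] (all sums mod 13).
  S_0 = Σ v_i r_i = 1·4 + 4·10 + 5·7 + 7·5 + 9·10 = 204 ≡ 9.
  S_1 = Σ v_i α_i r_i = 1·3·4 + 4·11·10 + 5·12·7 + 7·6·5 + 9·8·10 = 1802 ≡ 8.
  α_i^2 mod 13 = [9, 4, 1, 10, 12].
  S_2 = Σ v_i α_i^2 r_i = 1·9·4 + 4·4·10 + 5·1·7 + 7·10·5 + 9·12·10 = 1661 ≡ 10.
  S = (9, 8, 10) ≠ 0, so r is not a codeword (an error is present).
Step 3: locate the error. For a single error e at position i, S_ℓ = v_i·e·α_i^ℓ, so α_err = S_1/S_0.
  S_0^{−1} = 9^{−1} = 3 (mod 13), so α_err = 8·3 = 24 ≡ 11 = α_2. Error position i = 2.
  Consistency check: S_2/S_1 = 10·5 = 50 ≡ 11 = α_err ✓ (single-error assumption holds).
Step 4: error magnitude e = S_0/v_2 = S_0·∏_{j≠2}(α_2 − α_j) = 9·10 = 90 ≡ 12 (mod 13).
Step 5: correct position 2: c_2 = r_2 − e = 10 − 12 ≡ 11 (mod 13). Hence c = [4, 11, 7, 5, 10].
  Check: interpolating c through the α_i gives m(x) = 3 + 9·x (degree < 2) with m(α_i) = c_i for every i, so c is indeed a codeword.
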